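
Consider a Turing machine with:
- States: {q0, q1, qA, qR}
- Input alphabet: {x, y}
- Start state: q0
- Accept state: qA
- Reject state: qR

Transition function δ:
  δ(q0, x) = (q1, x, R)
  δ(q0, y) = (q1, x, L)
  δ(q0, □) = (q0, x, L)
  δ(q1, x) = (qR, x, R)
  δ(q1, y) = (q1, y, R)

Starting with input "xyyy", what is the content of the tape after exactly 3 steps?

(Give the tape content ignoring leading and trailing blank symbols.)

Execution trace:
Initial: [q0]xyyy
Step 1: δ(q0, x) = (q1, x, R) → x[q1]yyy
Step 2: δ(q1, y) = (q1, y, R) → xy[q1]yy
Step 3: δ(q1, y) = (q1, y, R) → xyy[q1]y

After 3 steps, the tape (ignoring leading/trailing blanks) is: xyyy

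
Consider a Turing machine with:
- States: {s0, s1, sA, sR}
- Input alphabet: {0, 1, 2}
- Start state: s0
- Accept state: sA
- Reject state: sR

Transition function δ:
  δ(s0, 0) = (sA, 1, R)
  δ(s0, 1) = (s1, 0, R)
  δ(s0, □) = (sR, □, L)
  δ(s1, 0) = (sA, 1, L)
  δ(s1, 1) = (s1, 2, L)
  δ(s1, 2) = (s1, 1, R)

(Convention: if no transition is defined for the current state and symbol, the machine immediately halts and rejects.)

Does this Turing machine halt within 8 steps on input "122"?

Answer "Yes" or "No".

Execution trace:
Initial: [s0]122
Step 1: δ(s0, 1) = (s1, 0, R) → 0[s1]22
Step 2: δ(s1, 2) = (s1, 1, R) → 01[s1]2
Step 3: δ(s1, 2) = (s1, 1, R) → 011[s1]□

No transition is defined for δ(s1, □). By convention the machine halts and rejects.
The machine halted after 3 steps (within the 8-step bound).

Answer: Yes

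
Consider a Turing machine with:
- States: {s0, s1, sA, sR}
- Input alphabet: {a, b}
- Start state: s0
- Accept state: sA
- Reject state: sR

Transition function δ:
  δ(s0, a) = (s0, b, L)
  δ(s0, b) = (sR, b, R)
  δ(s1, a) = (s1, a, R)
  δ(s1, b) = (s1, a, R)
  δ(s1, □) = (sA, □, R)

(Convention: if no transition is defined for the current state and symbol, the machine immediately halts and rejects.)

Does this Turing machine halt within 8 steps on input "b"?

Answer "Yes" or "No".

Execution trace:
Initial: [s0]b
Step 1: δ(s0, b) = (sR, b, R) → b[sR]□

The machine reaches the reject state sR and halts.
The machine halted after 1 step (within the 8-step bound).

Answer: Yes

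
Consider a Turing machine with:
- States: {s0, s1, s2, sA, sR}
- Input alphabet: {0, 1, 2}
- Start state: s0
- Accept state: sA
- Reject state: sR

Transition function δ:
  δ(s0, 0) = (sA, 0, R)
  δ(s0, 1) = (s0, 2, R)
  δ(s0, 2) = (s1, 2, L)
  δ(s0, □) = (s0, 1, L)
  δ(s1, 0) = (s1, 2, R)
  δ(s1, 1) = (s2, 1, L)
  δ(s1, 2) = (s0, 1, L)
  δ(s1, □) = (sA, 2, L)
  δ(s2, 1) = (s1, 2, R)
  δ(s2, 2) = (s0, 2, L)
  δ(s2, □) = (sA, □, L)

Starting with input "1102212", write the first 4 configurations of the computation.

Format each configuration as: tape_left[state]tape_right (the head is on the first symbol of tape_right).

Transitions applied:
Step 1: δ(s0, 1) = (s0, 2, R)
Step 2: δ(s0, 1) = (s0, 2, R)
Step 3: δ(s0, 0) = (sA, 0, R)

The first 4 configurations are:
[s0]1102212 ⊢ 2[s0]102212 ⊢ 22[s0]02212 ⊢ 220[sA]2212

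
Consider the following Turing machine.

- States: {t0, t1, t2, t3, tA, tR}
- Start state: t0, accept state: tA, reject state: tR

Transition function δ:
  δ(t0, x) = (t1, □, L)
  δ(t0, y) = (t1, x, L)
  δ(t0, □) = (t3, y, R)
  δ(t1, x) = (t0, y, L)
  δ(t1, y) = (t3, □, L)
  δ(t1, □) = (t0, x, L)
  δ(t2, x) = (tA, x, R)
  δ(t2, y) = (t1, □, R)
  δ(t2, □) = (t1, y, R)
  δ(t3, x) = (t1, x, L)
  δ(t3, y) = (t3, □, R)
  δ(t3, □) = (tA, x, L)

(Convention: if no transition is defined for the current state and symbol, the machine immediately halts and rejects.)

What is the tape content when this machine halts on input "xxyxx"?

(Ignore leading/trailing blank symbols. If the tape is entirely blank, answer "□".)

Execution trace:
Initial: [t0]xxyxx
Step 1: δ(t0, x) = (t1, □, L) → [t1]□□xyxx
Step 2: δ(t1, □) = (t0, x, L) → [t0]□x□xyxx
Step 3: δ(t0, □) = (t3, y, R) → y[t3]x□xyxx
Step 4: δ(t3, x) = (t1, x, L) → [t1]yx□xyxx
Step 5: δ(t1, y) = (t3, □, L) → [t3]□□x□xyxx
Step 6: δ(t3, □) = (tA, x, L) → [tA]□x□x□xyxx

The machine reaches the accept state tA and halts.

Final tape (ignoring leading/trailing blanks): x□x□xyxx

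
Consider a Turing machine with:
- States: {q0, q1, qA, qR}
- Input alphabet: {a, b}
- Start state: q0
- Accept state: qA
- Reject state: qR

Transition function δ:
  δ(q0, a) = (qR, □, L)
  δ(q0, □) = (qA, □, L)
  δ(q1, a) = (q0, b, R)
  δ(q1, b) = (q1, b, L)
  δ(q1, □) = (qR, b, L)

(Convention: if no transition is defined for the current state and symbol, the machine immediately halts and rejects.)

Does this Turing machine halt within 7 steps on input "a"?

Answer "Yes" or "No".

Execution trace:
Initial: [q0]a
Step 1: δ(q0, a) = (qR, □, L) → [qR]□□

The machine reaches the reject state qR and halts.
The machine halted after 1 step (within the 7-step bound).

Answer: Yes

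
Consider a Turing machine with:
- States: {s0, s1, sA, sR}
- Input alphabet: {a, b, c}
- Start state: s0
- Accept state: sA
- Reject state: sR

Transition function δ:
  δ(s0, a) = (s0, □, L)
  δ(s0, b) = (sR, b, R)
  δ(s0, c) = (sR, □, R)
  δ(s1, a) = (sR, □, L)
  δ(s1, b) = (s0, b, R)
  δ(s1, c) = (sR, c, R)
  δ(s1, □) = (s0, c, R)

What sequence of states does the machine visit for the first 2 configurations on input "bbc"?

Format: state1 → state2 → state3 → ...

Execution trace:
Initial: [s0]bbc
Step 1: δ(s0, b) = (sR, b, R) → b[sR]bc

The machine reaches the reject state sR and halts.

State sequence: s0 → sR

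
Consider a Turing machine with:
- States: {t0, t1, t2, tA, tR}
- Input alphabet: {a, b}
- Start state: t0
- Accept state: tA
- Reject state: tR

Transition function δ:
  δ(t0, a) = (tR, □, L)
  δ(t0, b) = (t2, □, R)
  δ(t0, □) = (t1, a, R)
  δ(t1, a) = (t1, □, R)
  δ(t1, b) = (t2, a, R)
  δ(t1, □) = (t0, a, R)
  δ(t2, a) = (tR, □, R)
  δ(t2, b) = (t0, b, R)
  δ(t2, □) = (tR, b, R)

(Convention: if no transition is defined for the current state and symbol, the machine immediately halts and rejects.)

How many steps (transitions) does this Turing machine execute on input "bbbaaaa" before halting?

Execution trace:
Initial: [t0]bbbaaaa
Step 1: δ(t0, b) = (t2, □, R) → □[t2]bbaaaa
Step 2: δ(t2, b) = (t0, b, R) → □b[t0]baaaa
Step 3: δ(t0, b) = (t2, □, R) → □b□[t2]aaaa
Step 4: δ(t2, a) = (tR, □, R) → □b□□[tR]aaa

The machine reaches the reject state tR and halts.

The machine executed 4 steps before halting.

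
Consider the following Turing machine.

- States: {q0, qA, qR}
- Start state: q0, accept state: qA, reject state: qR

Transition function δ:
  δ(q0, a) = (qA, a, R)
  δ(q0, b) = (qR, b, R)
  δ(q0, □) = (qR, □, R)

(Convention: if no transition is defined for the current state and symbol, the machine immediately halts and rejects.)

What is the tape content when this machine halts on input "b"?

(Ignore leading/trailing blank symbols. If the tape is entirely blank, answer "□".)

Execution trace:
Initial: [q0]b
Step 1: δ(q0, b) = (qR, b, R) → b[qR]□

The machine reaches the reject state qR and halts.

Final tape (ignoring leading/trailing blanks): b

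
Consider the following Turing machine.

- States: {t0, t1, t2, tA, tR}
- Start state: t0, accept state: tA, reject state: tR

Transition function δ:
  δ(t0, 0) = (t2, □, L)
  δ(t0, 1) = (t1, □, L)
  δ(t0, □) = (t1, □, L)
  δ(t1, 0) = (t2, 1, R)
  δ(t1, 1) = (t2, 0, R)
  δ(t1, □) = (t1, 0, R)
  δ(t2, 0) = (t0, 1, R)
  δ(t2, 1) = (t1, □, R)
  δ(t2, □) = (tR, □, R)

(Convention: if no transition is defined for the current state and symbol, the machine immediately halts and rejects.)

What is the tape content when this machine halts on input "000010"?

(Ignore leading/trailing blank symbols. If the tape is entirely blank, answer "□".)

Execution trace:
Initial: [t0]000010
Step 1: δ(t0, 0) = (t2, □, L) → [t2]□□00010
Step 2: δ(t2, □) = (tR, □, R) → □[tR]□00010

The machine reaches the reject state tR and halts.

Final tape (ignoring leading/trailing blanks): 00010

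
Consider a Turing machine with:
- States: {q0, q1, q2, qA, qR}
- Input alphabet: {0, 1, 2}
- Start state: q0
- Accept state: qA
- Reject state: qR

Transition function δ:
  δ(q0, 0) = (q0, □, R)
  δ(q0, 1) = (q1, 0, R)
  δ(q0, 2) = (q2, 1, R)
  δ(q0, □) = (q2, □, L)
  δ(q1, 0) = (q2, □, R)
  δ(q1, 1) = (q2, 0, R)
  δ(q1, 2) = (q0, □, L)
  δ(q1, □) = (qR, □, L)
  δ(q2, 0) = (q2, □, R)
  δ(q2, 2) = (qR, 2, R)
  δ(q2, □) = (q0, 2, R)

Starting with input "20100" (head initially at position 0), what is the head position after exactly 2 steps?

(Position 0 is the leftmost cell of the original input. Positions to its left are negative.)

Execution trace (head position shown):
Step 0: [q0]20100  (head at position 0)
Step 1: move right → 1[q2]0100  (head at position 1)
Step 2: move right → 1□[q2]100  (head at position 2)

After 2 steps, the head is at position 2.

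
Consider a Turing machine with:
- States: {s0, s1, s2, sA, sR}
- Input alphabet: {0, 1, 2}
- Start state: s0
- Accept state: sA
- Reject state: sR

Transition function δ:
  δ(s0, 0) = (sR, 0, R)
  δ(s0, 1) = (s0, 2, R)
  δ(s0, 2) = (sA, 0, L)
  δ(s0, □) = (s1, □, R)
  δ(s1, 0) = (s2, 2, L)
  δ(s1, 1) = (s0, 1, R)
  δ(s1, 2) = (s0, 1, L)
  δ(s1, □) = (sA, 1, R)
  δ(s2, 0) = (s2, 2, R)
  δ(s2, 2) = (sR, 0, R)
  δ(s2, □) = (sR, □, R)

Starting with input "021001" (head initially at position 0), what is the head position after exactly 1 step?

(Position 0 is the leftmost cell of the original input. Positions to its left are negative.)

Execution trace (head position shown):
Step 0: [s0]021001  (head at position 0)
Step 1: move right → 0[sR]21001  (head at position 1)

After 1 step, the head is at position 1.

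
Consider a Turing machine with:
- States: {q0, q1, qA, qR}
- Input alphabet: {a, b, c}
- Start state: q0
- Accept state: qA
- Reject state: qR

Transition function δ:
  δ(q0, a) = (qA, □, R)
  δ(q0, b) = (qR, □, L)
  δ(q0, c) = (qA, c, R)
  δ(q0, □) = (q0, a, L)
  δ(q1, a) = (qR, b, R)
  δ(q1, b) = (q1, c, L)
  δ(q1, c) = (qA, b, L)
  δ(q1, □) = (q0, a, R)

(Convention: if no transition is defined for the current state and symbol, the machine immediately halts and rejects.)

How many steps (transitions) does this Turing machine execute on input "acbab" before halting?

Execution trace:
Initial: [q0]acbab
Step 1: δ(q0, a) = (qA, □, R) → □[qA]cbab

The machine reaches the accept state qA and halts.

The machine executed 1 step before halting.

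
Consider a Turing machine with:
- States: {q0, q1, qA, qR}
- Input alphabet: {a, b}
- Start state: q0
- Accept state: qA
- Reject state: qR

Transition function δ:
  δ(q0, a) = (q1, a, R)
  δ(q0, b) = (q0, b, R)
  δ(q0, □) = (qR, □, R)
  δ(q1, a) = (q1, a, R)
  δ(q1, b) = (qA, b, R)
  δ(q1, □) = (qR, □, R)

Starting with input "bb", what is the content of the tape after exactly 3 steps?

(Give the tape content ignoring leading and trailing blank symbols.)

Execution trace:
Initial: [q0]bb
Step 1: δ(q0, b) = (q0, b, R) → b[q0]b
Step 2: δ(q0, b) = (q0, b, R) → bb[q0]□
Step 3: δ(q0, □) = (qR, □, R) → bb□[qR]□

The machine reaches the reject state qR and halts.

After 3 steps, the tape (ignoring leading/trailing blanks) is: bb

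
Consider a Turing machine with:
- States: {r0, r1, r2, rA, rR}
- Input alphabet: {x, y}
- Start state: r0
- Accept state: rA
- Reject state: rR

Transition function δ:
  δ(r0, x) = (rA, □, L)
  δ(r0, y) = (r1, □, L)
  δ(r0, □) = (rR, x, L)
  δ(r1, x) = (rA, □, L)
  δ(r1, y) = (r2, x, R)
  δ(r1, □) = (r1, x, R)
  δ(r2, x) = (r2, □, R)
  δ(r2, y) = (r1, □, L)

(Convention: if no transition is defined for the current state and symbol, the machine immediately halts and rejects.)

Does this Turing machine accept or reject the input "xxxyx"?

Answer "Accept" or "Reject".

Execution trace:
Initial: [r0]xxxyx
Step 1: δ(r0, x) = (rA, □, L) → [rA]□□xxyx

The machine reaches the accept state rA and halts.

Answer: Accept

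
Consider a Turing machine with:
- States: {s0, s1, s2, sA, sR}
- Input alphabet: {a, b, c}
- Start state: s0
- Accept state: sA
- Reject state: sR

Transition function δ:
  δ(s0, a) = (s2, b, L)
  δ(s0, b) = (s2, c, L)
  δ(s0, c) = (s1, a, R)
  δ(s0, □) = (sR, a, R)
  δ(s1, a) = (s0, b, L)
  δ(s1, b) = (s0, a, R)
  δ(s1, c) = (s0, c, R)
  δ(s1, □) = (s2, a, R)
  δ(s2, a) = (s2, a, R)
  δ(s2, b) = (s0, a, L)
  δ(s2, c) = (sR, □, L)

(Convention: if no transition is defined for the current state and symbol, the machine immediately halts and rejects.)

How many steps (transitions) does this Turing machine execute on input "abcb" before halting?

Execution trace:
Initial: [s0]abcb
Step 1: δ(s0, a) = (s2, b, L) → [s2]□bbcb

No transition is defined for δ(s2, □). By convention the machine halts and rejects.

The machine executed 1 step before halting.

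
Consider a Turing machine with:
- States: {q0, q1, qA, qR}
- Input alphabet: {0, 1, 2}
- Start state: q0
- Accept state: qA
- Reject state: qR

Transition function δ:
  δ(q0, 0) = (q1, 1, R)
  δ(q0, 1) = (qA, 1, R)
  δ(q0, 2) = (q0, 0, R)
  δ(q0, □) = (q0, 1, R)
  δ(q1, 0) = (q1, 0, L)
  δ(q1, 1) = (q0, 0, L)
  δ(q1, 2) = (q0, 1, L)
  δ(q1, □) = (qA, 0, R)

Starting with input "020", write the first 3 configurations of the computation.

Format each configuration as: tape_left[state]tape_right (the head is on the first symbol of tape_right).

Transitions applied:
Step 1: δ(q0, 0) = (q1, 1, R)
Step 2: δ(q1, 2) = (q0, 1, L)

The first 3 configurations are:
[q0]020 ⊢ 1[q1]20 ⊢ [q0]110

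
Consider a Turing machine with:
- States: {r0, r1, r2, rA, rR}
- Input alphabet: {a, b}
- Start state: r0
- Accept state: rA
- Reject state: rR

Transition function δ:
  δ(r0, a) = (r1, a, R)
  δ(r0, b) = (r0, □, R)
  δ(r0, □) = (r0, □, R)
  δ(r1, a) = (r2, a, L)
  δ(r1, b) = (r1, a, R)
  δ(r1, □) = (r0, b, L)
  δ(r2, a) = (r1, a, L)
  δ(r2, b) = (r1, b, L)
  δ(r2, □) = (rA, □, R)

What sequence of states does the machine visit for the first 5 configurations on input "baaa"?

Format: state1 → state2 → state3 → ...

Execution trace:
Initial: [r0]baaa
Step 1: δ(r0, b) = (r0, □, R) → □[r0]aaa
Step 2: δ(r0, a) = (r1, a, R) → □a[r1]aa
Step 3: δ(r1, a) = (r2, a, L) → □[r2]aaa
Step 4: δ(r2, a) = (r1, a, L) → [r1]□aaa

State sequence: r0 → r0 → r1 → r2 → r1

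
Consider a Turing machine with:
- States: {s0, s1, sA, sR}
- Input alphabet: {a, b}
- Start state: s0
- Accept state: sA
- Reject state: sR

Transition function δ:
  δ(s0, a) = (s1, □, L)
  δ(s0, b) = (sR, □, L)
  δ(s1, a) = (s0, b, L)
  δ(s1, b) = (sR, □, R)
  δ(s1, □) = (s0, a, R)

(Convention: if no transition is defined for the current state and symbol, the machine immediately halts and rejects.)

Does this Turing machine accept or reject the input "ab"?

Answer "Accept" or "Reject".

Execution trace:
Initial: [s0]ab
Step 1: δ(s0, a) = (s1, □, L) → [s1]□□b
Step 2: δ(s1, □) = (s0, a, R) → a[s0]□b

No transition is defined for δ(s0, □). By convention the machine halts and rejects.

Answer: Reject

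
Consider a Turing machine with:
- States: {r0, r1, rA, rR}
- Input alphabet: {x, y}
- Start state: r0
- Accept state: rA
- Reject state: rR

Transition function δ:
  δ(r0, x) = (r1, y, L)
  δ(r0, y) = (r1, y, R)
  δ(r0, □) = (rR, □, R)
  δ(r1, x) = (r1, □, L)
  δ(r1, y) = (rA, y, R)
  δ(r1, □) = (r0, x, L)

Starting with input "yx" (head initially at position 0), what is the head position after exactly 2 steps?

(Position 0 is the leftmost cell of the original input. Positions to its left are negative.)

Execution trace (head position shown):
Step 0: [r0]yx  (head at position 0)
Step 1: move right → y[r1]x  (head at position 1)
Step 2: move left → [r1]y□  (head at position 0)

After 2 steps, the head is at position 0.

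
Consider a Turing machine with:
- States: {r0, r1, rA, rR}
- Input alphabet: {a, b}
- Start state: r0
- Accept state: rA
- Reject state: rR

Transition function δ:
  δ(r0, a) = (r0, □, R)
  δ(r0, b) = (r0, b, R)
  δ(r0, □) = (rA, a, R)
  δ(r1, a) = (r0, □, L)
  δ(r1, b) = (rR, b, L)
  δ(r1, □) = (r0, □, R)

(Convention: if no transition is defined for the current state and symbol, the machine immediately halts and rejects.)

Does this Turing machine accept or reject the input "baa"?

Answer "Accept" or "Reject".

Execution trace:
Initial: [r0]baa
Step 1: δ(r0, b) = (r0, b, R) → b[r0]aa
Step 2: δ(r0, a) = (r0, □, R) → b□[r0]a
Step 3: δ(r0, a) = (r0, □, R) → b□□[r0]□
Step 4: δ(r0, □) = (rA, a, R) → b□□a[rA]□

The machine reaches the accept state rA and halts.

Answer: Accept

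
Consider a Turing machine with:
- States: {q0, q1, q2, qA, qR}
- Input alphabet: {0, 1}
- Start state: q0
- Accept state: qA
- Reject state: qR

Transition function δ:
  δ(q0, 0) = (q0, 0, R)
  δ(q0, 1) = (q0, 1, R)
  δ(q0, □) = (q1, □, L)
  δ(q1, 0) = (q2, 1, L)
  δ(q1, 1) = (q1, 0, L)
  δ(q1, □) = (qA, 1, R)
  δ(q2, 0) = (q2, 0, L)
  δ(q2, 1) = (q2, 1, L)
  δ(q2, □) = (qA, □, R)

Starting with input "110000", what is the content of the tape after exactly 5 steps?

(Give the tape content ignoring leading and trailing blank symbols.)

Execution trace:
Initial: [q0]110000
Step 1: δ(q0, 1) = (q0, 1, R) → 1[q0]10000
Step 2: δ(q0, 1) = (q0, 1, R) → 11[q0]0000
Step 3: δ(q0, 0) = (q0, 0, R) → 110[q0]000
Step 4: δ(q0, 0) = (q0, 0, R) → 1100[q0]00
Step 5: δ(q0, 0) = (q0, 0, R) → 11000[q0]0

After 5 steps, the tape (ignoring leading/trailing blanks) is: 110000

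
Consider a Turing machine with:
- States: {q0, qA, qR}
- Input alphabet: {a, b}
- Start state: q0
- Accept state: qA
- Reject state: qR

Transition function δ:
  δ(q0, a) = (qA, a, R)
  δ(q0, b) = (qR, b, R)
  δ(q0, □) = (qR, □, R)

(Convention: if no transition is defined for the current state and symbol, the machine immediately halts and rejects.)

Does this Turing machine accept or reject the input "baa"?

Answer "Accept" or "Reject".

Execution trace:
Initial: [q0]baa
Step 1: δ(q0, b) = (qR, b, R) → b[qR]aa

The machine reaches the reject state qR and halts.

Answer: Reject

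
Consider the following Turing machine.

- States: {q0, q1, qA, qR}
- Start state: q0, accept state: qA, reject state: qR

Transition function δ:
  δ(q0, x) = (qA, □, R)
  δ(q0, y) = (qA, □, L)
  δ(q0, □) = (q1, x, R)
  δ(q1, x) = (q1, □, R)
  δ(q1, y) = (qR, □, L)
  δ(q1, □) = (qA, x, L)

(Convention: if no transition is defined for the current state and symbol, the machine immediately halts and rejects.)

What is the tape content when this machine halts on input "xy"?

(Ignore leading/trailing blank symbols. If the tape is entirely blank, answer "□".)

Execution trace:
Initial: [q0]xy
Step 1: δ(q0, x) = (qA, □, R) → □[qA]y

The machine reaches the accept state qA and halts.

Final tape (ignoring leading/trailing blanks): y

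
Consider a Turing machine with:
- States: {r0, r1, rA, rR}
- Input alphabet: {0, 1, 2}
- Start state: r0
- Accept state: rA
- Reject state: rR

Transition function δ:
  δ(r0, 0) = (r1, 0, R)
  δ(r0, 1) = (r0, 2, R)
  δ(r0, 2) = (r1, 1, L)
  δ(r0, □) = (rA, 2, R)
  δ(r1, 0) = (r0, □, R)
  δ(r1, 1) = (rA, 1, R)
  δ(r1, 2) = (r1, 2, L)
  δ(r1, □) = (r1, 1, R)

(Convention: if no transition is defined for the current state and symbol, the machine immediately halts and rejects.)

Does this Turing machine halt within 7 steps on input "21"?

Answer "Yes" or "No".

Execution trace:
Initial: [r0]21
Step 1: δ(r0, 2) = (r1, 1, L) → [r1]□11
Step 2: δ(r1, □) = (r1, 1, R) → 1[r1]11
Step 3: δ(r1, 1) = (rA, 1, R) → 11[rA]1

The machine reaches the accept state rA and halts.
The machine halted after 3 steps (within the 7-step bound).

Answer: Yes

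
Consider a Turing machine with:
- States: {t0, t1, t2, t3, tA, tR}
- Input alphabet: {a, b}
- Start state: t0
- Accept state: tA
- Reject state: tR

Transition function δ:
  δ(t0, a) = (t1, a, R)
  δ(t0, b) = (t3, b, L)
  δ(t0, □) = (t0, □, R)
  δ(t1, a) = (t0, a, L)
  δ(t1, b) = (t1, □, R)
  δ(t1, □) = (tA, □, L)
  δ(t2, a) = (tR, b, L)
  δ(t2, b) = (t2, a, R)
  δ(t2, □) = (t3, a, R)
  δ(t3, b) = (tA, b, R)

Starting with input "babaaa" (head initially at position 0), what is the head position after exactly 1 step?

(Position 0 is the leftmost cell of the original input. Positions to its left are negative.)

Execution trace (head position shown):
Step 0: [t0]babaaa  (head at position 0)
Step 1: move left → [t3]□babaaa  (head at position -1)

After 1 step, the head is at position -1.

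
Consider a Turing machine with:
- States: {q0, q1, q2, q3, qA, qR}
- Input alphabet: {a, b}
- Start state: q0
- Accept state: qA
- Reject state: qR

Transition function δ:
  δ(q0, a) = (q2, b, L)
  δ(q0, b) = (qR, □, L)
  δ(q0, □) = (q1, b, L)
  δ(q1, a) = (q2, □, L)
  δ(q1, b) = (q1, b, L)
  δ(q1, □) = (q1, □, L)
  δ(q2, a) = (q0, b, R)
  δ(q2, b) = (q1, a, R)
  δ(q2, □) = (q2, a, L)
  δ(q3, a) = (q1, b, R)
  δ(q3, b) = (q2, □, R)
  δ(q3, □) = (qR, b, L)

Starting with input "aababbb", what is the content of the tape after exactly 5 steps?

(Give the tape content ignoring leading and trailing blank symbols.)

Execution trace:
Initial: [q0]aababbb
Step 1: δ(q0, a) = (q2, b, L) → [q2]□bababbb
Step 2: δ(q2, □) = (q2, a, L) → [q2]□abababbb
Step 3: δ(q2, □) = (q2, a, L) → [q2]□aabababbb
Step 4: δ(q2, □) = (q2, a, L) → [q2]□aaabababbb
Step 5: δ(q2, □) = (q2, a, L) → [q2]□aaaabababbb

After 5 steps, the tape (ignoring leading/trailing blanks) is: aaaabababbb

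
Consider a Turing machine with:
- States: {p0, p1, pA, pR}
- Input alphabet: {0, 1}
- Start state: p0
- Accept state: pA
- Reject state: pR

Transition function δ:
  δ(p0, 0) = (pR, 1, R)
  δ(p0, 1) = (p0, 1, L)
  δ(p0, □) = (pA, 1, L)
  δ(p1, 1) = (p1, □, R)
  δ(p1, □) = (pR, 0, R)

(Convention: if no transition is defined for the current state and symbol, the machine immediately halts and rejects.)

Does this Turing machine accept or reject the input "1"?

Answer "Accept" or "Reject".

Execution trace:
Initial: [p0]1
Step 1: δ(p0, 1) = (p0, 1, L) → [p0]□1
Step 2: δ(p0, □) = (pA, 1, L) → [pA]□11

The machine reaches the accept state pA and halts.

Answer: Accept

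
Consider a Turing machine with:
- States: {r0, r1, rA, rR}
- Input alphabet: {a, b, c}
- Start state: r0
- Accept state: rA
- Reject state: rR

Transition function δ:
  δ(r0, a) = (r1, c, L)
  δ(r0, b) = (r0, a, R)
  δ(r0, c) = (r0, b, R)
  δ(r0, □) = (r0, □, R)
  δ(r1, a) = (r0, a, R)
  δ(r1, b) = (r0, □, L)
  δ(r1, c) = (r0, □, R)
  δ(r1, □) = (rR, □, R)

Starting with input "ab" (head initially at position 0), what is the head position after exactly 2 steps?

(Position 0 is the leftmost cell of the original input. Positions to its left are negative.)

Execution trace (head position shown):
Step 0: [r0]ab  (head at position 0)
Step 1: move left → [r1]□cb  (head at position -1)
Step 2: move right → □[rR]cb  (head at position 0)

After 2 steps, the head is at position 0.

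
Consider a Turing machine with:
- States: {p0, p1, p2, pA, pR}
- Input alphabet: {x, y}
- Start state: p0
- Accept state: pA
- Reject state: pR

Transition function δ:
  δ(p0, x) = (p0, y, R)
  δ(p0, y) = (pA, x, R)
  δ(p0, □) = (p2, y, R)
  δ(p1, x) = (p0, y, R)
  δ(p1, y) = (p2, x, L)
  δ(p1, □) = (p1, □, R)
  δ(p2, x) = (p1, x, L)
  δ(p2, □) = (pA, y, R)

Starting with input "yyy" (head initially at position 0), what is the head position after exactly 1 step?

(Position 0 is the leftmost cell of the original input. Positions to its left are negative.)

Execution trace (head position shown):
Step 0: [p0]yyy  (head at position 0)
Step 1: move right → x[pA]yy  (head at position 1)

After 1 step, the head is at position 1.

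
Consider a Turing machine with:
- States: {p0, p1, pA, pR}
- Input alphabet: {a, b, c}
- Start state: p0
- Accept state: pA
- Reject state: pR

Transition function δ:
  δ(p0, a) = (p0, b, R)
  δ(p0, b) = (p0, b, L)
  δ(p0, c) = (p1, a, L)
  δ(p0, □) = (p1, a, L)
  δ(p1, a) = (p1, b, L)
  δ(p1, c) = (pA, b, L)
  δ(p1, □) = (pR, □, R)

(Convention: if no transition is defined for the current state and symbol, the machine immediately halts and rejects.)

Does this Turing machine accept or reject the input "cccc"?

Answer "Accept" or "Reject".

Execution trace:
Initial: [p0]cccc
Step 1: δ(p0, c) = (p1, a, L) → [p1]□accc
Step 2: δ(p1, □) = (pR, □, R) → □[pR]accc

The machine reaches the reject state pR and halts.

Answer: Reject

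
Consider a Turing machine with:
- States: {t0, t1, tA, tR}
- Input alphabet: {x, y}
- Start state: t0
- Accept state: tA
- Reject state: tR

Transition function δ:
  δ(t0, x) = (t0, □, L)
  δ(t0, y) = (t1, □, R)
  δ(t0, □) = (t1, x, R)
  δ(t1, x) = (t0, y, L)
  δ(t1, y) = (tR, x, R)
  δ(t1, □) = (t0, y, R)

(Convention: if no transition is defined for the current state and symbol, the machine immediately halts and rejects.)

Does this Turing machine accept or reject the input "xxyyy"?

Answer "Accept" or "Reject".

Execution trace:
Initial: [t0]xxyyy
Step 1: δ(t0, x) = (t0, □, L) → [t0]□□xyyy
Step 2: δ(t0, □) = (t1, x, R) → x[t1]□xyyy
Step 3: δ(t1, □) = (t0, y, R) → xy[t0]xyyy
Step 4: δ(t0, x) = (t0, □, L) → x[t0]y□yyy
Step 5: δ(t0, y) = (t1, □, R) → x□[t1]□yyy
Step 6: δ(t1, □) = (t0, y, R) → x□y[t0]yyy
Step 7: δ(t0, y) = (t1, □, R) → x□y□[t1]yy
Step 8: δ(t1, y) = (tR, x, R) → x□y□x[tR]y

The machine reaches the reject state tR and halts.

Answer: Reject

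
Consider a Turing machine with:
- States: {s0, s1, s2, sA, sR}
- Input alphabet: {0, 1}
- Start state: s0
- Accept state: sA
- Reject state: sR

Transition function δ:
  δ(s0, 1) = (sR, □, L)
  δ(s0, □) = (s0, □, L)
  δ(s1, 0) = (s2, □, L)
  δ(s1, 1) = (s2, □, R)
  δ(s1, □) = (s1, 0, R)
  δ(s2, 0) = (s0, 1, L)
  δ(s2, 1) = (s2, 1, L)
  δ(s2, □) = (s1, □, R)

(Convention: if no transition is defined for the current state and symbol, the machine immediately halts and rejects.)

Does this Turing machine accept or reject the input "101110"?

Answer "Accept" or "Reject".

Execution trace:
Initial: [s0]101110
Step 1: δ(s0, 1) = (sR, □, L) → [sR]□□01110

The machine reaches the reject state sR and halts.

Answer: Reject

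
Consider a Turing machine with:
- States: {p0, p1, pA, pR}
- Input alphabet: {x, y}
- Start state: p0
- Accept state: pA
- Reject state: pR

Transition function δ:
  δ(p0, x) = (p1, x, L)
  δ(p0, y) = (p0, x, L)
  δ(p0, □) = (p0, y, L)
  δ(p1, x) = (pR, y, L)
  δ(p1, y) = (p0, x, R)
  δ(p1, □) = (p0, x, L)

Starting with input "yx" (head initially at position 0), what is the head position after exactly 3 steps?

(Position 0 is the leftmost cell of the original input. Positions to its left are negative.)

Execution trace (head position shown):
Step 0: [p0]yx  (head at position 0)
Step 1: move left → [p0]□xx  (head at position -1)
Step 2: move left → [p0]□yxx  (head at position -2)
Step 3: move left → [p0]□yyxx  (head at position -3)

After 3 steps, the head is at position -3.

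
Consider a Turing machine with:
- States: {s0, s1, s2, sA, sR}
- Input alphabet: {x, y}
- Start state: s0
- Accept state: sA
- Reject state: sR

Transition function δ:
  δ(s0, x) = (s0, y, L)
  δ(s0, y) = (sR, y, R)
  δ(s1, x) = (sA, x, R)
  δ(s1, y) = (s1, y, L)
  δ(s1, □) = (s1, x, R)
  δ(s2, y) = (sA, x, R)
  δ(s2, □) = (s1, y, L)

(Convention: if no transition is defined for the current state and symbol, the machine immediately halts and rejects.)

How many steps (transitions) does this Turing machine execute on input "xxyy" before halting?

Execution trace:
Initial: [s0]xxyy
Step 1: δ(s0, x) = (s0, y, L) → [s0]□yxyy

No transition is defined for δ(s0, □). By convention the machine halts and rejects.

The machine executed 1 step before halting.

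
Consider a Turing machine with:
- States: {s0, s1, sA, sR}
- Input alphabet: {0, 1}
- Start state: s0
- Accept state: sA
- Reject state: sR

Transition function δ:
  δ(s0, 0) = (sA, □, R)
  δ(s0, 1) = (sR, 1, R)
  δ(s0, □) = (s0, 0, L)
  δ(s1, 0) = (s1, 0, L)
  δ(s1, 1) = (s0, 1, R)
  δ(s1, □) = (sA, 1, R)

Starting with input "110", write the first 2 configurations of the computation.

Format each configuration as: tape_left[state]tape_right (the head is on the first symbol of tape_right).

Transitions applied:
Step 1: δ(s0, 1) = (sR, 1, R)

The first 2 configurations are:
[s0]110 ⊢ 1[sR]10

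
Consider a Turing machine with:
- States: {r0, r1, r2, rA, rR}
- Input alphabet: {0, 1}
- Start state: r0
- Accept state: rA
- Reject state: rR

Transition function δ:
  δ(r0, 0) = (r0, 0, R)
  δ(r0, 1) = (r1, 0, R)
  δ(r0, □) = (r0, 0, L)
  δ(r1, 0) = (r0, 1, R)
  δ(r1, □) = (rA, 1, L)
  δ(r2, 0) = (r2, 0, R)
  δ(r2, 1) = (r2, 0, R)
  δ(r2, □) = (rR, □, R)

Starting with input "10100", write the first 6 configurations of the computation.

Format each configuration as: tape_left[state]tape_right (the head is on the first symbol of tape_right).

Transitions applied:
Step 1: δ(r0, 1) = (r1, 0, R)
Step 2: δ(r1, 0) = (r0, 1, R)
Step 3: δ(r0, 1) = (r1, 0, R)
Step 4: δ(r1, 0) = (r0, 1, R)
Step 5: δ(r0, 0) = (r0, 0, R)

The first 6 configurations are:
[r0]10100 ⊢ 0[r1]0100 ⊢ 01[r0]100 ⊢ 010[r1]00 ⊢ 0101[r0]0 ⊢ 01010[r0]□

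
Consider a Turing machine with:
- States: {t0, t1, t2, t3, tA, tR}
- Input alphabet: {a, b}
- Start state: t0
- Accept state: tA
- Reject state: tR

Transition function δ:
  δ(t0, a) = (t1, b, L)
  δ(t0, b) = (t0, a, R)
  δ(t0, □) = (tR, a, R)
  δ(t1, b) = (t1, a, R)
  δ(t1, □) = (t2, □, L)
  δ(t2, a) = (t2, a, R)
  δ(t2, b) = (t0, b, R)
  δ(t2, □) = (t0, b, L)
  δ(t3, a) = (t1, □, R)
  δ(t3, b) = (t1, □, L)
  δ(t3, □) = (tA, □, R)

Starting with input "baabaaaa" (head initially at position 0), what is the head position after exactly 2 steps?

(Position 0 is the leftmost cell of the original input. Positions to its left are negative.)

Execution trace (head position shown):
Step 0: [t0]baabaaaa  (head at position 0)
Step 1: move right → a[t0]aabaaaa  (head at position 1)
Step 2: move left → [t1]ababaaaa  (head at position 0)

After 2 steps, the head is at position 0.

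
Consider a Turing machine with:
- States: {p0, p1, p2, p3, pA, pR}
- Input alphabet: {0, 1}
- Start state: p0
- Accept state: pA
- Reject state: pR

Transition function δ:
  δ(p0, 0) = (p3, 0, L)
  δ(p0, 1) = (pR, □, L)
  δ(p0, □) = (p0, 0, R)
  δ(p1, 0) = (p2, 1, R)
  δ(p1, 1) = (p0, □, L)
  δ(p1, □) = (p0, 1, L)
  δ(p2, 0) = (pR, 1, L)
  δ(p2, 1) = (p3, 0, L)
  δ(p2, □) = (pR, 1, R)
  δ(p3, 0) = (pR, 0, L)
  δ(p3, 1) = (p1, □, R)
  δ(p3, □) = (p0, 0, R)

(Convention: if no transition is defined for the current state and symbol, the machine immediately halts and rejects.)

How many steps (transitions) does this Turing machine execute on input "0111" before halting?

Execution trace:
Initial: [p0]0111
Step 1: δ(p0, 0) = (p3, 0, L) → [p3]□0111
Step 2: δ(p3, □) = (p0, 0, R) → 0[p0]0111
Step 3: δ(p0, 0) = (p3, 0, L) → [p3]00111
Step 4: δ(p3, 0) = (pR, 0, L) → [pR]□00111

The machine reaches the reject state pR and halts.

The machine executed 4 steps before halting.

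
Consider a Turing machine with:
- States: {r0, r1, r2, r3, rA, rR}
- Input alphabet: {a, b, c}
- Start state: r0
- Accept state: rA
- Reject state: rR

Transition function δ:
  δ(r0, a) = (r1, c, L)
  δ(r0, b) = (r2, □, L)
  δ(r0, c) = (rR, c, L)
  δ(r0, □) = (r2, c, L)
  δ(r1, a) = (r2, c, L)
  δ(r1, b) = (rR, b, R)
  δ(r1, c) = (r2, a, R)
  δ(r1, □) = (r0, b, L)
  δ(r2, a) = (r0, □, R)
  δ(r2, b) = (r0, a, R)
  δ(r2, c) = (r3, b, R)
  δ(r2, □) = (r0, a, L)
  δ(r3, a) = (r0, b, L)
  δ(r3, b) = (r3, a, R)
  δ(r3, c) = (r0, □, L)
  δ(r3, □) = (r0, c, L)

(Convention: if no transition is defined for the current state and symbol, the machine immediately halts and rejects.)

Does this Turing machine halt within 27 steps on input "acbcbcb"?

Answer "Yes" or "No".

Execution trace:
Initial: [r0]acbcbcb
Step 1: δ(r0, a) = (r1, c, L) → [r1]□ccbcbcb
Step 2: δ(r1, □) = (r0, b, L) → [r0]□bccbcbcb
Step 3: δ(r0, □) = (r2, c, L) → [r2]□cbccbcbcb
Step 4: δ(r2, □) = (r0, a, L) → [r0]□acbccbcbcb
Step 5: δ(r0, □) = (r2, c, L) → [r2]□cacbccbcbcb
Step 6: δ(r2, □) = (r0, a, L) → [r0]□acacbccbcbcb
Step 7: δ(r0, □) = (r2, c, L) → [r2]□cacacbccbcbcb
Step 8: δ(r2, □) = (r0, a, L) → [r0]□acacacbccbcbcb
Step 9: δ(r0, □) = (r2, c, L) → [r2]□cacacacbccbcbcb
Step 10: δ(r2, □) = (r0, a, L) → [r0]□acacacacbccbcbcb
Step 11: δ(r0, □) = (r2, c, L) → [r2]□cacacacacbccbcbcb
Step 12: δ(r2, □) = (r0, a, L) → [r0]□acacacacacbccbcbcb
Step 13: δ(r0, □) = (r2, c, L) → [r2]□cacacacacacbccbcbcb
Step 14: δ(r2, □) = (r0, a, L) → [r0]□acacacacacacbccbcbcb
Step 15: δ(r0, □) = (r2, c, L) → [r2]□cacacacacacacbccbcbcb
Step 16: δ(r2, □) = (r0, a, L) → [r0]□acacacacacacacbccbcbcb
Step 17: δ(r0, □) = (r2, c, L) → [r2]□cacacacacacacacbccbcbcb
Step 18: δ(r2, □) = (r0, a, L) → [r0]□acacacacacacacacbccbcbcb
Step 19: δ(r0, □) = (r2, c, L) → [r2]□cacacacacacacacacbccbcbcb
Step 20: δ(r2, □) = (r0, a, L) → [r0]□acacacacacacacacacbccbcbcb
Step 21: δ(r0, □) = (r2, c, L) → [r2]□cacacacacacacacacacbccbcbcb
Step 22: δ(r2, □) = (r0, a, L) → [r0]□acacacacacacacacacacbccbcbcb
Step 23: δ(r0, □) = (r2, c, L) → [r2]□cacacacacacacacacacacbccbcbcb
Step 24: δ(r2, □) = (r0, a, L) → [r0]□acacacacacacacacacacacbccbcbcb
Step 25: δ(r0, □) = (r2, c, L) → [r2]□cacacacacacacacacacacacbccbcbcb
Step 26: δ(r2, □) = (r0, a, L) → [r0]□acacacacacacacacacacacacbccbcbcb
Step 27: δ(r0, □) = (r2, c, L) → [r2]□cacacacacacacacacacacacacbccbcbcb

The machine has not reached a halting state after 27 steps.
The machine did not halt within the 27-step bound.

Answer: No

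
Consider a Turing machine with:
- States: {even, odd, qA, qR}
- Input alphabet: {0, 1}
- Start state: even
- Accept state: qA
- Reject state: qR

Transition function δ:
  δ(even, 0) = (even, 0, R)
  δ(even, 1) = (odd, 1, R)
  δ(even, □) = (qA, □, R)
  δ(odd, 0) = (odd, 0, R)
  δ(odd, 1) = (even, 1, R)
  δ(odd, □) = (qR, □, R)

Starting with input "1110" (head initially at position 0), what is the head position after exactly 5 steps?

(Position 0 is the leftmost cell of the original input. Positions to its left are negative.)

Execution trace (head position shown):
Step 0: [even]1110  (head at position 0)
Step 1: move right → 1[odd]110  (head at position 1)
Step 2: move right → 11[even]10  (head at position 2)
Step 3: move right → 111[odd]0  (head at position 3)
Step 4: move right → 1110[odd]□  (head at position 4)
Step 5: move right → 1110□[qR]□  (head at position 5)

After 5 steps, the head is at position 5.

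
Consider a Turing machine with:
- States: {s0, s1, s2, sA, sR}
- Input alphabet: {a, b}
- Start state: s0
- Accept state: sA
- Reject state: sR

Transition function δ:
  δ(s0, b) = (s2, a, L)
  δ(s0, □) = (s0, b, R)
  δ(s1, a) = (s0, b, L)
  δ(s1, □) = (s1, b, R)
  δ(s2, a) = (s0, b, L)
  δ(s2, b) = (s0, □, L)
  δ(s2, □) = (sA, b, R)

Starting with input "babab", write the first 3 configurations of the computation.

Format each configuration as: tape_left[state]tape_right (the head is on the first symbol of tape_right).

Transitions applied:
Step 1: δ(s0, b) = (s2, a, L)
Step 2: δ(s2, □) = (sA, b, R)

The first 3 configurations are:
[s0]babab ⊢ [s2]□aabab ⊢ b[sA]aabab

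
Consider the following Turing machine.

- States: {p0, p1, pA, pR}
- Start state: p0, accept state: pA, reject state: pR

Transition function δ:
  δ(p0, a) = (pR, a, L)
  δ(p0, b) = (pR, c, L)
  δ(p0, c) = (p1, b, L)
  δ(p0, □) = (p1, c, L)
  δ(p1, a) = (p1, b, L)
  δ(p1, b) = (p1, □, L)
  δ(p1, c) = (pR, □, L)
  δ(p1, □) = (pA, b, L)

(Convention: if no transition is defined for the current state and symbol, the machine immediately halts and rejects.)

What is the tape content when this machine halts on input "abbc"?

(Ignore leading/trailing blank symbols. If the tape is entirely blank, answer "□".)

Execution trace:
Initial: [p0]abbc
Step 1: δ(p0, a) = (pR, a, L) → [pR]□abbc

The machine reaches the reject state pR and halts.

Final tape (ignoring leading/trailing blanks): abbc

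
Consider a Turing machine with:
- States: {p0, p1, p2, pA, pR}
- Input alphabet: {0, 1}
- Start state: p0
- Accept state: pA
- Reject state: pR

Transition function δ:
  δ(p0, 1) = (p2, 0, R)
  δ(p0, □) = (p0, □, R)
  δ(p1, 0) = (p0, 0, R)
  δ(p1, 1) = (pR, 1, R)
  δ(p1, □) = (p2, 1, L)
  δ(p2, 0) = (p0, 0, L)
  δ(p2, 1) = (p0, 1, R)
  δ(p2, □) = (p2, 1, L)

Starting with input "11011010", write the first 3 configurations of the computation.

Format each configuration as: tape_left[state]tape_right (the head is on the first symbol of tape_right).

Transitions applied:
Step 1: δ(p0, 1) = (p2, 0, R)
Step 2: δ(p2, 1) = (p0, 1, R)

The first 3 configurations are:
[p0]11011010 ⊢ 0[p2]1011010 ⊢ 01[p0]011010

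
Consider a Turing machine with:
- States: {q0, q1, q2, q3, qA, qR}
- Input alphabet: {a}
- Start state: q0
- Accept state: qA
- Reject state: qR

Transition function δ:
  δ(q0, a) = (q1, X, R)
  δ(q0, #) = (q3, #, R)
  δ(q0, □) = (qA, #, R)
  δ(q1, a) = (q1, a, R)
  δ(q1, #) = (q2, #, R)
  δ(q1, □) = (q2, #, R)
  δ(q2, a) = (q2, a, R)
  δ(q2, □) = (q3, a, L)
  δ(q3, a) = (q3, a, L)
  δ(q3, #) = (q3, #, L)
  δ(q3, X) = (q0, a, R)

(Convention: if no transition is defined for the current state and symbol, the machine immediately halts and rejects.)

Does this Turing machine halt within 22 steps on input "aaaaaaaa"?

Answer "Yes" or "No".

Execution trace:
Initial: [q0]aaaaaaaa
Step 1: δ(q0, a) = (q1, X, R) → X[q1]aaaaaaa
Step 2: δ(q1, a) = (q1, a, R) → Xa[q1]aaaaaa
Step 3: δ(q1, a) = (q1, a, R) → Xaa[q1]aaaaa
Step 4: δ(q1, a) = (q1, a, R) → Xaaa[q1]aaaa
Step 5: δ(q1, a) = (q1, a, R) → Xaaaa[q1]aaa
Step 6: δ(q1, a) = (q1, a, R) → Xaaaaa[q1]aa
Step 7: δ(q1, a) = (q1, a, R) → Xaaaaaa[q1]a
Step 8: δ(q1, a) = (q1, a, R) → Xaaaaaaa[q1]□
Step 9: δ(q1, □) = (q2, #, R) → Xaaaaaaa#[q2]□
Step 10: δ(q2, □) = (q3, a, L) → Xaaaaaaa[q3]#a
Step 11: δ(q3, #) = (q3, #, L) → Xaaaaaa[q3]a#a
Step 12: δ(q3, a) = (q3, a, L) → Xaaaaa[q3]aa#a
Step 13: δ(q3, a) = (q3, a, L) → Xaaaa[q3]aaa#a
Step 14: δ(q3, a) = (q3, a, L) → Xaaa[q3]aaaa#a
Step 15: δ(q3, a) = (q3, a, L) → Xaa[q3]aaaaa#a
Step 16: δ(q3, a) = (q3, a, L) → Xa[q3]aaaaaa#a
Step 17: δ(q3, a) = (q3, a, L) → X[q3]aaaaaaa#a
Step 18: δ(q3, a) = (q3, a, L) → [q3]Xaaaaaaa#a
Step 19: δ(q3, X) = (q0, a, R) → a[q0]aaaaaaa#a
Step 20: δ(q0, a) = (q1, X, R) → aX[q1]aaaaaa#a
Step 21: δ(q1, a) = (q1, a, R) → aXa[q1]aaaaa#a
Step 22: δ(q1, a) = (q1, a, R) → aXaa[q1]aaaa#a

The machine has not reached a halting state after 22 steps.
The machine did not halt within the 22-step bound.

Answer: No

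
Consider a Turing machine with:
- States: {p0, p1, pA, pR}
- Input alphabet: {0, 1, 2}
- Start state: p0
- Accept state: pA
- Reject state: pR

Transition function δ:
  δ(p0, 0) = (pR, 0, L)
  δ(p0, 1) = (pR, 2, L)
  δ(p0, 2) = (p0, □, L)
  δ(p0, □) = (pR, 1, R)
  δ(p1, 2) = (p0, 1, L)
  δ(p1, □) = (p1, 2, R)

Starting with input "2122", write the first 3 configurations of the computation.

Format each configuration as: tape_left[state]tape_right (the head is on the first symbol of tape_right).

Transitions applied:
Step 1: δ(p0, 2) = (p0, □, L)
Step 2: δ(p0, □) = (pR, 1, R)

The first 3 configurations are:
[p0]2122 ⊢ [p0]□□122 ⊢ 1[pR]□122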